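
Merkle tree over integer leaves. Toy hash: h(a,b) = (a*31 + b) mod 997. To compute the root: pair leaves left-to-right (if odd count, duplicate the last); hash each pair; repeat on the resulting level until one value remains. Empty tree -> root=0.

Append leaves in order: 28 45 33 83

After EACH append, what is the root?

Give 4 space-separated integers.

Answer: 28 913 446 496

Derivation:
After append 28 (leaves=[28]):
  L0: [28]
  root=28
After append 45 (leaves=[28, 45]):
  L0: [28, 45]
  L1: h(28,45)=(28*31+45)%997=913 -> [913]
  root=913
After append 33 (leaves=[28, 45, 33]):
  L0: [28, 45, 33]
  L1: h(28,45)=(28*31+45)%997=913 h(33,33)=(33*31+33)%997=59 -> [913, 59]
  L2: h(913,59)=(913*31+59)%997=446 -> [446]
  root=446
After append 83 (leaves=[28, 45, 33, 83]):
  L0: [28, 45, 33, 83]
  L1: h(28,45)=(28*31+45)%997=913 h(33,83)=(33*31+83)%997=109 -> [913, 109]
  L2: h(913,109)=(913*31+109)%997=496 -> [496]
  root=496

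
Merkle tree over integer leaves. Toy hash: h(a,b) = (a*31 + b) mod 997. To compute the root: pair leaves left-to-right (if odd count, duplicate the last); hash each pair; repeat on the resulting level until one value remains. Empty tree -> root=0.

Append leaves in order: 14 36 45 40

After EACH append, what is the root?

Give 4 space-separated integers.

Answer: 14 470 58 53

Derivation:
After append 14 (leaves=[14]):
  L0: [14]
  root=14
After append 36 (leaves=[14, 36]):
  L0: [14, 36]
  L1: h(14,36)=(14*31+36)%997=470 -> [470]
  root=470
After append 45 (leaves=[14, 36, 45]):
  L0: [14, 36, 45]
  L1: h(14,36)=(14*31+36)%997=470 h(45,45)=(45*31+45)%997=443 -> [470, 443]
  L2: h(470,443)=(470*31+443)%997=58 -> [58]
  root=58
After append 40 (leaves=[14, 36, 45, 40]):
  L0: [14, 36, 45, 40]
  L1: h(14,36)=(14*31+36)%997=470 h(45,40)=(45*31+40)%997=438 -> [470, 438]
  L2: h(470,438)=(470*31+438)%997=53 -> [53]
  root=53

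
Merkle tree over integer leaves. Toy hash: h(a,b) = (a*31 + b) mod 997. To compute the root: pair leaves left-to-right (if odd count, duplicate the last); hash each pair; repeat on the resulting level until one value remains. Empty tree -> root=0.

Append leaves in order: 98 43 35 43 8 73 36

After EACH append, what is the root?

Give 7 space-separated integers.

Answer: 98 90 919 927 40 126 957

Derivation:
After append 98 (leaves=[98]):
  L0: [98]
  root=98
After append 43 (leaves=[98, 43]):
  L0: [98, 43]
  L1: h(98,43)=(98*31+43)%997=90 -> [90]
  root=90
After append 35 (leaves=[98, 43, 35]):
  L0: [98, 43, 35]
  L1: h(98,43)=(98*31+43)%997=90 h(35,35)=(35*31+35)%997=123 -> [90, 123]
  L2: h(90,123)=(90*31+123)%997=919 -> [919]
  root=919
After append 43 (leaves=[98, 43, 35, 43]):
  L0: [98, 43, 35, 43]
  L1: h(98,43)=(98*31+43)%997=90 h(35,43)=(35*31+43)%997=131 -> [90, 131]
  L2: h(90,131)=(90*31+131)%997=927 -> [927]
  root=927
After append 8 (leaves=[98, 43, 35, 43, 8]):
  L0: [98, 43, 35, 43, 8]
  L1: h(98,43)=(98*31+43)%997=90 h(35,43)=(35*31+43)%997=131 h(8,8)=(8*31+8)%997=256 -> [90, 131, 256]
  L2: h(90,131)=(90*31+131)%997=927 h(256,256)=(256*31+256)%997=216 -> [927, 216]
  L3: h(927,216)=(927*31+216)%997=40 -> [40]
  root=40
After append 73 (leaves=[98, 43, 35, 43, 8, 73]):
  L0: [98, 43, 35, 43, 8, 73]
  L1: h(98,43)=(98*31+43)%997=90 h(35,43)=(35*31+43)%997=131 h(8,73)=(8*31+73)%997=321 -> [90, 131, 321]
  L2: h(90,131)=(90*31+131)%997=927 h(321,321)=(321*31+321)%997=302 -> [927, 302]
  L3: h(927,302)=(927*31+302)%997=126 -> [126]
  root=126
After append 36 (leaves=[98, 43, 35, 43, 8, 73, 36]):
  L0: [98, 43, 35, 43, 8, 73, 36]
  L1: h(98,43)=(98*31+43)%997=90 h(35,43)=(35*31+43)%997=131 h(8,73)=(8*31+73)%997=321 h(36,36)=(36*31+36)%997=155 -> [90, 131, 321, 155]
  L2: h(90,131)=(90*31+131)%997=927 h(321,155)=(321*31+155)%997=136 -> [927, 136]
  L3: h(927,136)=(927*31+136)%997=957 -> [957]
  root=957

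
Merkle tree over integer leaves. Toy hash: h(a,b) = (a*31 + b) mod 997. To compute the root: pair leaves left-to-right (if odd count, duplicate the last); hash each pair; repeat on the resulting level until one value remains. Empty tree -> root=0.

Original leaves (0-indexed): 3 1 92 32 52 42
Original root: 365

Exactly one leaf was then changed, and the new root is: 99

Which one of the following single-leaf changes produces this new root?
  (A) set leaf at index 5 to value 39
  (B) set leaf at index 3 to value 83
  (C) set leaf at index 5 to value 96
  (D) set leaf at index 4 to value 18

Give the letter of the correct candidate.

Answer: C

Derivation:
Original leaves: [3, 1, 92, 32, 52, 42]
Target new root: 99
Try each candidate change and compute the resulting root:
Candidate A: set leaf[5] = 39 -> leaves = [3, 1, 92, 32, 52, 39]
  L0: [3, 1, 92, 32, 52, 39]
  L1: h(3,1)=(3*31+1)%997=94 h(92,32)=(92*31+32)%997=890 h(52,39)=(52*31+39)%997=654 -> [94, 890, 654]
  L2: h(94,890)=(94*31+890)%997=813 h(654,654)=(654*31+654)%997=988 -> [813, 988]
  L3: h(813,988)=(813*31+988)%997=269 -> [269]
  root = 269 != target 99
Candidate B: set leaf[3] = 83 -> leaves = [3, 1, 92, 83, 52, 42]
  L0: [3, 1, 92, 83, 52, 42]
  L1: h(3,1)=(3*31+1)%997=94 h(92,83)=(92*31+83)%997=941 h(52,42)=(52*31+42)%997=657 -> [94, 941, 657]
  L2: h(94,941)=(94*31+941)%997=864 h(657,657)=(657*31+657)%997=87 -> [864, 87]
  L3: h(864,87)=(864*31+87)%997=949 -> [949]
  root = 949 != target 99
Candidate C: set leaf[5] = 96 -> leaves = [3, 1, 92, 32, 52, 96]
  L0: [3, 1, 92, 32, 52, 96]
  L1: h(3,1)=(3*31+1)%997=94 h(92,32)=(92*31+32)%997=890 h(52,96)=(52*31+96)%997=711 -> [94, 890, 711]
  L2: h(94,890)=(94*31+890)%997=813 h(711,711)=(711*31+711)%997=818 -> [813, 818]
  L3: h(813,818)=(813*31+818)%997=99 -> [99]
  root = 99 == target 99  ** MATCH **
Candidate D: set leaf[4] = 18 -> leaves = [3, 1, 92, 32, 18, 42]
  L0: [3, 1, 92, 32, 18, 42]
  L1: h(3,1)=(3*31+1)%997=94 h(92,32)=(92*31+32)%997=890 h(18,42)=(18*31+42)%997=600 -> [94, 890, 600]
  L2: h(94,890)=(94*31+890)%997=813 h(600,600)=(600*31+600)%997=257 -> [813, 257]
  L3: h(813,257)=(813*31+257)%997=535 -> [535]
  root = 535 != target 99
Candidate C produces the target root.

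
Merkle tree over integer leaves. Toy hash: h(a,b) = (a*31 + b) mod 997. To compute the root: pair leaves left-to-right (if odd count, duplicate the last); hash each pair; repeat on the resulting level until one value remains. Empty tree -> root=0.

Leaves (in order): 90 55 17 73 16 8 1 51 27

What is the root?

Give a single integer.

Answer: 509

Derivation:
L0: [90, 55, 17, 73, 16, 8, 1, 51, 27]
L1: h(90,55)=(90*31+55)%997=851 h(17,73)=(17*31+73)%997=600 h(16,8)=(16*31+8)%997=504 h(1,51)=(1*31+51)%997=82 h(27,27)=(27*31+27)%997=864 -> [851, 600, 504, 82, 864]
L2: h(851,600)=(851*31+600)%997=62 h(504,82)=(504*31+82)%997=751 h(864,864)=(864*31+864)%997=729 -> [62, 751, 729]
L3: h(62,751)=(62*31+751)%997=679 h(729,729)=(729*31+729)%997=397 -> [679, 397]
L4: h(679,397)=(679*31+397)%997=509 -> [509]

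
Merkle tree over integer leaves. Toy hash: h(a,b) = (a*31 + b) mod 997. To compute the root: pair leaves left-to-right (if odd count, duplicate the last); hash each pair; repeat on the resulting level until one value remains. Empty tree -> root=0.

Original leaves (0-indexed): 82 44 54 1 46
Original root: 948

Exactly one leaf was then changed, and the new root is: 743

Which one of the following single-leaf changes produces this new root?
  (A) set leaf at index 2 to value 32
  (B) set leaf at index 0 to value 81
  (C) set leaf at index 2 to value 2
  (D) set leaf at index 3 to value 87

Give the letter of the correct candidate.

Answer: A

Derivation:
Original leaves: [82, 44, 54, 1, 46]
Target new root: 743
Try each candidate change and compute the resulting root:
Candidate A: set leaf[2] = 32 -> leaves = [82, 44, 32, 1, 46]
  L0: [82, 44, 32, 1, 46]
  L1: h(82,44)=(82*31+44)%997=592 h(32,1)=(32*31+1)%997=993 h(46,46)=(46*31+46)%997=475 -> [592, 993, 475]
  L2: h(592,993)=(592*31+993)%997=402 h(475,475)=(475*31+475)%997=245 -> [402, 245]
  L3: h(402,245)=(402*31+245)%997=743 -> [743]
  root = 743 == target 743  ** MATCH **
Candidate B: set leaf[0] = 81 -> leaves = [81, 44, 54, 1, 46]
  L0: [81, 44, 54, 1, 46]
  L1: h(81,44)=(81*31+44)%997=561 h(54,1)=(54*31+1)%997=678 h(46,46)=(46*31+46)%997=475 -> [561, 678, 475]
  L2: h(561,678)=(561*31+678)%997=123 h(475,475)=(475*31+475)%997=245 -> [123, 245]
  L3: h(123,245)=(123*31+245)%997=70 -> [70]
  root = 70 != target 743
Candidate C: set leaf[2] = 2 -> leaves = [82, 44, 2, 1, 46]
  L0: [82, 44, 2, 1, 46]
  L1: h(82,44)=(82*31+44)%997=592 h(2,1)=(2*31+1)%997=63 h(46,46)=(46*31+46)%997=475 -> [592, 63, 475]
  L2: h(592,63)=(592*31+63)%997=469 h(475,475)=(475*31+475)%997=245 -> [469, 245]
  L3: h(469,245)=(469*31+245)%997=826 -> [826]
  root = 826 != target 743
Candidate D: set leaf[3] = 87 -> leaves = [82, 44, 54, 87, 46]
  L0: [82, 44, 54, 87, 46]
  L1: h(82,44)=(82*31+44)%997=592 h(54,87)=(54*31+87)%997=764 h(46,46)=(46*31+46)%997=475 -> [592, 764, 475]
  L2: h(592,764)=(592*31+764)%997=173 h(475,475)=(475*31+475)%997=245 -> [173, 245]
  L3: h(173,245)=(173*31+245)%997=623 -> [623]
  root = 623 != target 743
Candidate A produces the target root.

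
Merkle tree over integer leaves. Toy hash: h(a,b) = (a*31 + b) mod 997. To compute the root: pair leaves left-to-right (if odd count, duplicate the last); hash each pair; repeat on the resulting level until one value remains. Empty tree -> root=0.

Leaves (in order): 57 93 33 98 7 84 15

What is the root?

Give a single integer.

L0: [57, 93, 33, 98, 7, 84, 15]
L1: h(57,93)=(57*31+93)%997=863 h(33,98)=(33*31+98)%997=124 h(7,84)=(7*31+84)%997=301 h(15,15)=(15*31+15)%997=480 -> [863, 124, 301, 480]
L2: h(863,124)=(863*31+124)%997=955 h(301,480)=(301*31+480)%997=838 -> [955, 838]
L3: h(955,838)=(955*31+838)%997=533 -> [533]

Answer: 533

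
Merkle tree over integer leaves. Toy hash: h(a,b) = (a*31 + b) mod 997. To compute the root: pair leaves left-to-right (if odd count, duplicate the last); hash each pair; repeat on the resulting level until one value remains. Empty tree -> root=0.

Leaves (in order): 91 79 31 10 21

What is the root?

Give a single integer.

L0: [91, 79, 31, 10, 21]
L1: h(91,79)=(91*31+79)%997=906 h(31,10)=(31*31+10)%997=971 h(21,21)=(21*31+21)%997=672 -> [906, 971, 672]
L2: h(906,971)=(906*31+971)%997=144 h(672,672)=(672*31+672)%997=567 -> [144, 567]
L3: h(144,567)=(144*31+567)%997=46 -> [46]

Answer: 46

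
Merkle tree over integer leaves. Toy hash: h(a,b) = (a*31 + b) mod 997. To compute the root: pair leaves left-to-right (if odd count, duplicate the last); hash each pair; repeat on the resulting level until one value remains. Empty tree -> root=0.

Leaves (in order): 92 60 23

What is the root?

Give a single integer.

Answer: 281

Derivation:
L0: [92, 60, 23]
L1: h(92,60)=(92*31+60)%997=918 h(23,23)=(23*31+23)%997=736 -> [918, 736]
L2: h(918,736)=(918*31+736)%997=281 -> [281]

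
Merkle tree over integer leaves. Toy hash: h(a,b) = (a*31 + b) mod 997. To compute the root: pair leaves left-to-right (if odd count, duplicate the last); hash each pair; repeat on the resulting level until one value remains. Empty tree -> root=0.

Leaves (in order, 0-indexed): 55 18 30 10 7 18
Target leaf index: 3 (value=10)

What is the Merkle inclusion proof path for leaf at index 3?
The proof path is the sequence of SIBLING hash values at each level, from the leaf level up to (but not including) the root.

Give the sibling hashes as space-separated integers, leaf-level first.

Answer: 30 726 541

Derivation:
L0 (leaves): [55, 18, 30, 10, 7, 18], target index=3
L1: h(55,18)=(55*31+18)%997=726 [pair 0] h(30,10)=(30*31+10)%997=940 [pair 1] h(7,18)=(7*31+18)%997=235 [pair 2] -> [726, 940, 235]
  Sibling for proof at L0: 30
L2: h(726,940)=(726*31+940)%997=515 [pair 0] h(235,235)=(235*31+235)%997=541 [pair 1] -> [515, 541]
  Sibling for proof at L1: 726
L3: h(515,541)=(515*31+541)%997=554 [pair 0] -> [554]
  Sibling for proof at L2: 541
Root: 554
Proof path (sibling hashes from leaf to root): [30, 726, 541]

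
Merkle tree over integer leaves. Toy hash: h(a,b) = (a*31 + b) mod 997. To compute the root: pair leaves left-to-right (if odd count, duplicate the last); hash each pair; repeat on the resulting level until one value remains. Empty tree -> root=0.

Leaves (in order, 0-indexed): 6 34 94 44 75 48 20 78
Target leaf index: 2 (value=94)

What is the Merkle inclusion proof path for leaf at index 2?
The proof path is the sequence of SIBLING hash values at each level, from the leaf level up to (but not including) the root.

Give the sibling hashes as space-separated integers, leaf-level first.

Answer: 44 220 483

Derivation:
L0 (leaves): [6, 34, 94, 44, 75, 48, 20, 78], target index=2
L1: h(6,34)=(6*31+34)%997=220 [pair 0] h(94,44)=(94*31+44)%997=964 [pair 1] h(75,48)=(75*31+48)%997=379 [pair 2] h(20,78)=(20*31+78)%997=698 [pair 3] -> [220, 964, 379, 698]
  Sibling for proof at L0: 44
L2: h(220,964)=(220*31+964)%997=805 [pair 0] h(379,698)=(379*31+698)%997=483 [pair 1] -> [805, 483]
  Sibling for proof at L1: 220
L3: h(805,483)=(805*31+483)%997=513 [pair 0] -> [513]
  Sibling for proof at L2: 483
Root: 513
Proof path (sibling hashes from leaf to root): [44, 220, 483]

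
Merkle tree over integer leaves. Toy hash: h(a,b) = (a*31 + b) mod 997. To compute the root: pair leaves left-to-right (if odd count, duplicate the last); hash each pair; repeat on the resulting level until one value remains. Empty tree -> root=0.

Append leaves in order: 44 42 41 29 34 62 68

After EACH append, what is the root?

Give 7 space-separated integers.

Answer: 44 409 33 21 572 471 534

Derivation:
After append 44 (leaves=[44]):
  L0: [44]
  root=44
After append 42 (leaves=[44, 42]):
  L0: [44, 42]
  L1: h(44,42)=(44*31+42)%997=409 -> [409]
  root=409
After append 41 (leaves=[44, 42, 41]):
  L0: [44, 42, 41]
  L1: h(44,42)=(44*31+42)%997=409 h(41,41)=(41*31+41)%997=315 -> [409, 315]
  L2: h(409,315)=(409*31+315)%997=33 -> [33]
  root=33
After append 29 (leaves=[44, 42, 41, 29]):
  L0: [44, 42, 41, 29]
  L1: h(44,42)=(44*31+42)%997=409 h(41,29)=(41*31+29)%997=303 -> [409, 303]
  L2: h(409,303)=(409*31+303)%997=21 -> [21]
  root=21
After append 34 (leaves=[44, 42, 41, 29, 34]):
  L0: [44, 42, 41, 29, 34]
  L1: h(44,42)=(44*31+42)%997=409 h(41,29)=(41*31+29)%997=303 h(34,34)=(34*31+34)%997=91 -> [409, 303, 91]
  L2: h(409,303)=(409*31+303)%997=21 h(91,91)=(91*31+91)%997=918 -> [21, 918]
  L3: h(21,918)=(21*31+918)%997=572 -> [572]
  root=572
After append 62 (leaves=[44, 42, 41, 29, 34, 62]):
  L0: [44, 42, 41, 29, 34, 62]
  L1: h(44,42)=(44*31+42)%997=409 h(41,29)=(41*31+29)%997=303 h(34,62)=(34*31+62)%997=119 -> [409, 303, 119]
  L2: h(409,303)=(409*31+303)%997=21 h(119,119)=(119*31+119)%997=817 -> [21, 817]
  L3: h(21,817)=(21*31+817)%997=471 -> [471]
  root=471
After append 68 (leaves=[44, 42, 41, 29, 34, 62, 68]):
  L0: [44, 42, 41, 29, 34, 62, 68]
  L1: h(44,42)=(44*31+42)%997=409 h(41,29)=(41*31+29)%997=303 h(34,62)=(34*31+62)%997=119 h(68,68)=(68*31+68)%997=182 -> [409, 303, 119, 182]
  L2: h(409,303)=(409*31+303)%997=21 h(119,182)=(119*31+182)%997=880 -> [21, 880]
  L3: h(21,880)=(21*31+880)%997=534 -> [534]
  root=534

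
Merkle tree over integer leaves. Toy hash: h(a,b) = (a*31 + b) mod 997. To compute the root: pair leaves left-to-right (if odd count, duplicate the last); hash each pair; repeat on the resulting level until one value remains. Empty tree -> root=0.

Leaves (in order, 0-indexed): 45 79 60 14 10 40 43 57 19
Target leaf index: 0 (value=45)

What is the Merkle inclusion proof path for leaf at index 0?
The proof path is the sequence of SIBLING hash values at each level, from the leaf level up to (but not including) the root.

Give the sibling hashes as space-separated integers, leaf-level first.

Answer: 79 877 276 464

Derivation:
L0 (leaves): [45, 79, 60, 14, 10, 40, 43, 57, 19], target index=0
L1: h(45,79)=(45*31+79)%997=477 [pair 0] h(60,14)=(60*31+14)%997=877 [pair 1] h(10,40)=(10*31+40)%997=350 [pair 2] h(43,57)=(43*31+57)%997=393 [pair 3] h(19,19)=(19*31+19)%997=608 [pair 4] -> [477, 877, 350, 393, 608]
  Sibling for proof at L0: 79
L2: h(477,877)=(477*31+877)%997=709 [pair 0] h(350,393)=(350*31+393)%997=276 [pair 1] h(608,608)=(608*31+608)%997=513 [pair 2] -> [709, 276, 513]
  Sibling for proof at L1: 877
L3: h(709,276)=(709*31+276)%997=321 [pair 0] h(513,513)=(513*31+513)%997=464 [pair 1] -> [321, 464]
  Sibling for proof at L2: 276
L4: h(321,464)=(321*31+464)%997=445 [pair 0] -> [445]
  Sibling for proof at L3: 464
Root: 445
Proof path (sibling hashes from leaf to root): [79, 877, 276, 464]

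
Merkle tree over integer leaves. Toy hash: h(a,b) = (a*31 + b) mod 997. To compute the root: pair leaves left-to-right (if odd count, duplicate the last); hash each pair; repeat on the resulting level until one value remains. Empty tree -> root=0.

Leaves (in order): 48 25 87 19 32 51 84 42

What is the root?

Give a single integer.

L0: [48, 25, 87, 19, 32, 51, 84, 42]
L1: h(48,25)=(48*31+25)%997=516 h(87,19)=(87*31+19)%997=722 h(32,51)=(32*31+51)%997=46 h(84,42)=(84*31+42)%997=652 -> [516, 722, 46, 652]
L2: h(516,722)=(516*31+722)%997=766 h(46,652)=(46*31+652)%997=84 -> [766, 84]
L3: h(766,84)=(766*31+84)%997=899 -> [899]

Answer: 899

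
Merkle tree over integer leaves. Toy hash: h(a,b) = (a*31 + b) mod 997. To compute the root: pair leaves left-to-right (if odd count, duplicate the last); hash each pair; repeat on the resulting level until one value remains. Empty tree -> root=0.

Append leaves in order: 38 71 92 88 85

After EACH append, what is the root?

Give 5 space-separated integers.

After append 38 (leaves=[38]):
  L0: [38]
  root=38
After append 71 (leaves=[38, 71]):
  L0: [38, 71]
  L1: h(38,71)=(38*31+71)%997=252 -> [252]
  root=252
After append 92 (leaves=[38, 71, 92]):
  L0: [38, 71, 92]
  L1: h(38,71)=(38*31+71)%997=252 h(92,92)=(92*31+92)%997=950 -> [252, 950]
  L2: h(252,950)=(252*31+950)%997=786 -> [786]
  root=786
After append 88 (leaves=[38, 71, 92, 88]):
  L0: [38, 71, 92, 88]
  L1: h(38,71)=(38*31+71)%997=252 h(92,88)=(92*31+88)%997=946 -> [252, 946]
  L2: h(252,946)=(252*31+946)%997=782 -> [782]
  root=782
After append 85 (leaves=[38, 71, 92, 88, 85]):
  L0: [38, 71, 92, 88, 85]
  L1: h(38,71)=(38*31+71)%997=252 h(92,88)=(92*31+88)%997=946 h(85,85)=(85*31+85)%997=726 -> [252, 946, 726]
  L2: h(252,946)=(252*31+946)%997=782 h(726,726)=(726*31+726)%997=301 -> [782, 301]
  L3: h(782,301)=(782*31+301)%997=615 -> [615]
  root=615

Answer: 38 252 786 782 615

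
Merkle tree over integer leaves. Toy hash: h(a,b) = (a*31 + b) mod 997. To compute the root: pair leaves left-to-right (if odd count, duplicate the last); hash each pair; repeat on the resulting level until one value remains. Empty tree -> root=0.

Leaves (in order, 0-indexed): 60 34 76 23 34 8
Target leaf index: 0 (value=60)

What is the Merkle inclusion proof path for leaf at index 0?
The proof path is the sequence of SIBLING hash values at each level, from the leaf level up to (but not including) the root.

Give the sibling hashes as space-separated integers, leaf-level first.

L0 (leaves): [60, 34, 76, 23, 34, 8], target index=0
L1: h(60,34)=(60*31+34)%997=897 [pair 0] h(76,23)=(76*31+23)%997=385 [pair 1] h(34,8)=(34*31+8)%997=65 [pair 2] -> [897, 385, 65]
  Sibling for proof at L0: 34
L2: h(897,385)=(897*31+385)%997=276 [pair 0] h(65,65)=(65*31+65)%997=86 [pair 1] -> [276, 86]
  Sibling for proof at L1: 385
L3: h(276,86)=(276*31+86)%997=666 [pair 0] -> [666]
  Sibling for proof at L2: 86
Root: 666
Proof path (sibling hashes from leaf to root): [34, 385, 86]

Answer: 34 385 86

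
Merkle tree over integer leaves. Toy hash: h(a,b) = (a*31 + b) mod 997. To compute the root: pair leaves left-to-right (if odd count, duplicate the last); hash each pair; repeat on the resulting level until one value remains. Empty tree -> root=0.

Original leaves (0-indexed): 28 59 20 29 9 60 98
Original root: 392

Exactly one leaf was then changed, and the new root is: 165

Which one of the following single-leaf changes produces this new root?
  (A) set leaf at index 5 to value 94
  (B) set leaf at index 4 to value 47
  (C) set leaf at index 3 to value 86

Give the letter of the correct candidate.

Original leaves: [28, 59, 20, 29, 9, 60, 98]
Target new root: 165
Try each candidate change and compute the resulting root:
Candidate A: set leaf[5] = 94 -> leaves = [28, 59, 20, 29, 9, 94, 98]
  L0: [28, 59, 20, 29, 9, 94, 98]
  L1: h(28,59)=(28*31+59)%997=927 h(20,29)=(20*31+29)%997=649 h(9,94)=(9*31+94)%997=373 h(98,98)=(98*31+98)%997=145 -> [927, 649, 373, 145]
  L2: h(927,649)=(927*31+649)%997=473 h(373,145)=(373*31+145)%997=741 -> [473, 741]
  L3: h(473,741)=(473*31+741)%997=449 -> [449]
  root = 449 != target 165
Candidate B: set leaf[4] = 47 -> leaves = [28, 59, 20, 29, 47, 60, 98]
  L0: [28, 59, 20, 29, 47, 60, 98]
  L1: h(28,59)=(28*31+59)%997=927 h(20,29)=(20*31+29)%997=649 h(47,60)=(47*31+60)%997=520 h(98,98)=(98*31+98)%997=145 -> [927, 649, 520, 145]
  L2: h(927,649)=(927*31+649)%997=473 h(520,145)=(520*31+145)%997=313 -> [473, 313]
  L3: h(473,313)=(473*31+313)%997=21 -> [21]
  root = 21 != target 165
Candidate C: set leaf[3] = 86 -> leaves = [28, 59, 20, 86, 9, 60, 98]
  L0: [28, 59, 20, 86, 9, 60, 98]
  L1: h(28,59)=(28*31+59)%997=927 h(20,86)=(20*31+86)%997=706 h(9,60)=(9*31+60)%997=339 h(98,98)=(98*31+98)%997=145 -> [927, 706, 339, 145]
  L2: h(927,706)=(927*31+706)%997=530 h(339,145)=(339*31+145)%997=684 -> [530, 684]
  L3: h(530,684)=(530*31+684)%997=165 -> [165]
  root = 165 == target 165  ** MATCH **
Candidate C produces the target root.

Answer: C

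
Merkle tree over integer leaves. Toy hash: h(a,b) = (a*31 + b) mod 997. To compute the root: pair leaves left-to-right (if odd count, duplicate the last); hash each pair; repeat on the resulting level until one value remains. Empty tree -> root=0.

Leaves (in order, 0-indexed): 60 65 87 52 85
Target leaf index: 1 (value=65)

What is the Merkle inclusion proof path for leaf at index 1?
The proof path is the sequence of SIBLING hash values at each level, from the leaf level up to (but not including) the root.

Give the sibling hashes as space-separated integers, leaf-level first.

L0 (leaves): [60, 65, 87, 52, 85], target index=1
L1: h(60,65)=(60*31+65)%997=928 [pair 0] h(87,52)=(87*31+52)%997=755 [pair 1] h(85,85)=(85*31+85)%997=726 [pair 2] -> [928, 755, 726]
  Sibling for proof at L0: 60
L2: h(928,755)=(928*31+755)%997=610 [pair 0] h(726,726)=(726*31+726)%997=301 [pair 1] -> [610, 301]
  Sibling for proof at L1: 755
L3: h(610,301)=(610*31+301)%997=268 [pair 0] -> [268]
  Sibling for proof at L2: 301
Root: 268
Proof path (sibling hashes from leaf to root): [60, 755, 301]

Answer: 60 755 301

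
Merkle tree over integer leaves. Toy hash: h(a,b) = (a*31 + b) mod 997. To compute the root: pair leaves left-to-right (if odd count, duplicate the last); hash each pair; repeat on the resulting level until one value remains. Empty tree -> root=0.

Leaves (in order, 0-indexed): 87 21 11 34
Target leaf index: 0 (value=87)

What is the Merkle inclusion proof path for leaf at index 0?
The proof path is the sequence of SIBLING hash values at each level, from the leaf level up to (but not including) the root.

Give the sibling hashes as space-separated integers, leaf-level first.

Answer: 21 375

Derivation:
L0 (leaves): [87, 21, 11, 34], target index=0
L1: h(87,21)=(87*31+21)%997=724 [pair 0] h(11,34)=(11*31+34)%997=375 [pair 1] -> [724, 375]
  Sibling for proof at L0: 21
L2: h(724,375)=(724*31+375)%997=885 [pair 0] -> [885]
  Sibling for proof at L1: 375
Root: 885
Proof path (sibling hashes from leaf to root): [21, 375]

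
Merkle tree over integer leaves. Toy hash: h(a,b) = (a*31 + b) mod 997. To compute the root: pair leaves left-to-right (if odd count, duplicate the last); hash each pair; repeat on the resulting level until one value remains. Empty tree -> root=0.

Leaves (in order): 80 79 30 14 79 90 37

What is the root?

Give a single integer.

Answer: 84

Derivation:
L0: [80, 79, 30, 14, 79, 90, 37]
L1: h(80,79)=(80*31+79)%997=565 h(30,14)=(30*31+14)%997=944 h(79,90)=(79*31+90)%997=545 h(37,37)=(37*31+37)%997=187 -> [565, 944, 545, 187]
L2: h(565,944)=(565*31+944)%997=513 h(545,187)=(545*31+187)%997=133 -> [513, 133]
L3: h(513,133)=(513*31+133)%997=84 -> [84]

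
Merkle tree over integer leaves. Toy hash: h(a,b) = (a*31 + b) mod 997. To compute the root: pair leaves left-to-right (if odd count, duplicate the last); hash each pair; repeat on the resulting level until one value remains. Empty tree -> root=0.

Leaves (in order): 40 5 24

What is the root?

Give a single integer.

Answer: 480

Derivation:
L0: [40, 5, 24]
L1: h(40,5)=(40*31+5)%997=248 h(24,24)=(24*31+24)%997=768 -> [248, 768]
L2: h(248,768)=(248*31+768)%997=480 -> [480]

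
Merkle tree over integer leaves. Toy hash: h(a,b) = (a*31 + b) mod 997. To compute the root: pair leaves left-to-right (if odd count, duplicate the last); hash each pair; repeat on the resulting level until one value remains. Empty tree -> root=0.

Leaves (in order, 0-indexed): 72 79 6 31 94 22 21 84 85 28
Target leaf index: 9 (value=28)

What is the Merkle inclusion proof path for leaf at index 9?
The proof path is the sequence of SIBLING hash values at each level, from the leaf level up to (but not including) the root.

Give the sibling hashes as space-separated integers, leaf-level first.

Answer: 85 669 471 327

Derivation:
L0 (leaves): [72, 79, 6, 31, 94, 22, 21, 84, 85, 28], target index=9
L1: h(72,79)=(72*31+79)%997=317 [pair 0] h(6,31)=(6*31+31)%997=217 [pair 1] h(94,22)=(94*31+22)%997=942 [pair 2] h(21,84)=(21*31+84)%997=735 [pair 3] h(85,28)=(85*31+28)%997=669 [pair 4] -> [317, 217, 942, 735, 669]
  Sibling for proof at L0: 85
L2: h(317,217)=(317*31+217)%997=74 [pair 0] h(942,735)=(942*31+735)%997=27 [pair 1] h(669,669)=(669*31+669)%997=471 [pair 2] -> [74, 27, 471]
  Sibling for proof at L1: 669
L3: h(74,27)=(74*31+27)%997=327 [pair 0] h(471,471)=(471*31+471)%997=117 [pair 1] -> [327, 117]
  Sibling for proof at L2: 471
L4: h(327,117)=(327*31+117)%997=284 [pair 0] -> [284]
  Sibling for proof at L3: 327
Root: 284
Proof path (sibling hashes from leaf to root): [85, 669, 471, 327]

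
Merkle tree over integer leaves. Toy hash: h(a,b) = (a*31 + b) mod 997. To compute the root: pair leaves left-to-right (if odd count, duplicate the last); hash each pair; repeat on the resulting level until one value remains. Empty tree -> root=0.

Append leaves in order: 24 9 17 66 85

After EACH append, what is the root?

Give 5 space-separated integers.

After append 24 (leaves=[24]):
  L0: [24]
  root=24
After append 9 (leaves=[24, 9]):
  L0: [24, 9]
  L1: h(24,9)=(24*31+9)%997=753 -> [753]
  root=753
After append 17 (leaves=[24, 9, 17]):
  L0: [24, 9, 17]
  L1: h(24,9)=(24*31+9)%997=753 h(17,17)=(17*31+17)%997=544 -> [753, 544]
  L2: h(753,544)=(753*31+544)%997=956 -> [956]
  root=956
After append 66 (leaves=[24, 9, 17, 66]):
  L0: [24, 9, 17, 66]
  L1: h(24,9)=(24*31+9)%997=753 h(17,66)=(17*31+66)%997=593 -> [753, 593]
  L2: h(753,593)=(753*31+593)%997=8 -> [8]
  root=8
After append 85 (leaves=[24, 9, 17, 66, 85]):
  L0: [24, 9, 17, 66, 85]
  L1: h(24,9)=(24*31+9)%997=753 h(17,66)=(17*31+66)%997=593 h(85,85)=(85*31+85)%997=726 -> [753, 593, 726]
  L2: h(753,593)=(753*31+593)%997=8 h(726,726)=(726*31+726)%997=301 -> [8, 301]
  L3: h(8,301)=(8*31+301)%997=549 -> [549]
  root=549

Answer: 24 753 956 8 549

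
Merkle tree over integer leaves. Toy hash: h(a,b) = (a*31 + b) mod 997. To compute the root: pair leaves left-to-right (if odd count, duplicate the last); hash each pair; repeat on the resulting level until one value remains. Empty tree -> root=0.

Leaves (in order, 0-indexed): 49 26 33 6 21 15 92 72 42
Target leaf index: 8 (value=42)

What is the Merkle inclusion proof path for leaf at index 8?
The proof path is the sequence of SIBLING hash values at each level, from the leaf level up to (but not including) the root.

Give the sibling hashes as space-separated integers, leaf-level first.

L0 (leaves): [49, 26, 33, 6, 21, 15, 92, 72, 42], target index=8
L1: h(49,26)=(49*31+26)%997=548 [pair 0] h(33,6)=(33*31+6)%997=32 [pair 1] h(21,15)=(21*31+15)%997=666 [pair 2] h(92,72)=(92*31+72)%997=930 [pair 3] h(42,42)=(42*31+42)%997=347 [pair 4] -> [548, 32, 666, 930, 347]
  Sibling for proof at L0: 42
L2: h(548,32)=(548*31+32)%997=71 [pair 0] h(666,930)=(666*31+930)%997=639 [pair 1] h(347,347)=(347*31+347)%997=137 [pair 2] -> [71, 639, 137]
  Sibling for proof at L1: 347
L3: h(71,639)=(71*31+639)%997=846 [pair 0] h(137,137)=(137*31+137)%997=396 [pair 1] -> [846, 396]
  Sibling for proof at L2: 137
L4: h(846,396)=(846*31+396)%997=700 [pair 0] -> [700]
  Sibling for proof at L3: 846
Root: 700
Proof path (sibling hashes from leaf to root): [42, 347, 137, 846]

Answer: 42 347 137 846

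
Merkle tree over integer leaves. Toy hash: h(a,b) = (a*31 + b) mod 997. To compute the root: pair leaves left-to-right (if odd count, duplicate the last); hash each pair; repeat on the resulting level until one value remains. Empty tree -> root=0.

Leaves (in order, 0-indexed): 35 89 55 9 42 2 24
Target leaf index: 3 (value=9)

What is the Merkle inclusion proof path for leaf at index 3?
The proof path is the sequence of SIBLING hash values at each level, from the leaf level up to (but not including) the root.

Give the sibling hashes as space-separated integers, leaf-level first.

L0 (leaves): [35, 89, 55, 9, 42, 2, 24], target index=3
L1: h(35,89)=(35*31+89)%997=177 [pair 0] h(55,9)=(55*31+9)%997=717 [pair 1] h(42,2)=(42*31+2)%997=307 [pair 2] h(24,24)=(24*31+24)%997=768 [pair 3] -> [177, 717, 307, 768]
  Sibling for proof at L0: 55
L2: h(177,717)=(177*31+717)%997=222 [pair 0] h(307,768)=(307*31+768)%997=315 [pair 1] -> [222, 315]
  Sibling for proof at L1: 177
L3: h(222,315)=(222*31+315)%997=218 [pair 0] -> [218]
  Sibling for proof at L2: 315
Root: 218
Proof path (sibling hashes from leaf to root): [55, 177, 315]

Answer: 55 177 315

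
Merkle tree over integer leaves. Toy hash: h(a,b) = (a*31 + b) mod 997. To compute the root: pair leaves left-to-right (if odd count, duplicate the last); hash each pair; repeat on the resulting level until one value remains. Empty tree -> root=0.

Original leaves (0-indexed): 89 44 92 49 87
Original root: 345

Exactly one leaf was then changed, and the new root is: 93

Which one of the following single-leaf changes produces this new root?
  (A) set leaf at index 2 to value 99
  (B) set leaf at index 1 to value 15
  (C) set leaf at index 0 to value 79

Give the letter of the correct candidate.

Answer: A

Derivation:
Original leaves: [89, 44, 92, 49, 87]
Target new root: 93
Try each candidate change and compute the resulting root:
Candidate A: set leaf[2] = 99 -> leaves = [89, 44, 99, 49, 87]
  L0: [89, 44, 99, 49, 87]
  L1: h(89,44)=(89*31+44)%997=809 h(99,49)=(99*31+49)%997=127 h(87,87)=(87*31+87)%997=790 -> [809, 127, 790]
  L2: h(809,127)=(809*31+127)%997=281 h(790,790)=(790*31+790)%997=355 -> [281, 355]
  L3: h(281,355)=(281*31+355)%997=93 -> [93]
  root = 93 == target 93  ** MATCH **
Candidate B: set leaf[1] = 15 -> leaves = [89, 15, 92, 49, 87]
  L0: [89, 15, 92, 49, 87]
  L1: h(89,15)=(89*31+15)%997=780 h(92,49)=(92*31+49)%997=907 h(87,87)=(87*31+87)%997=790 -> [780, 907, 790]
  L2: h(780,907)=(780*31+907)%997=162 h(790,790)=(790*31+790)%997=355 -> [162, 355]
  L3: h(162,355)=(162*31+355)%997=392 -> [392]
  root = 392 != target 93
Candidate C: set leaf[0] = 79 -> leaves = [79, 44, 92, 49, 87]
  L0: [79, 44, 92, 49, 87]
  L1: h(79,44)=(79*31+44)%997=499 h(92,49)=(92*31+49)%997=907 h(87,87)=(87*31+87)%997=790 -> [499, 907, 790]
  L2: h(499,907)=(499*31+907)%997=424 h(790,790)=(790*31+790)%997=355 -> [424, 355]
  L3: h(424,355)=(424*31+355)%997=538 -> [538]
  root = 538 != target 93
Candidate A produces the target root.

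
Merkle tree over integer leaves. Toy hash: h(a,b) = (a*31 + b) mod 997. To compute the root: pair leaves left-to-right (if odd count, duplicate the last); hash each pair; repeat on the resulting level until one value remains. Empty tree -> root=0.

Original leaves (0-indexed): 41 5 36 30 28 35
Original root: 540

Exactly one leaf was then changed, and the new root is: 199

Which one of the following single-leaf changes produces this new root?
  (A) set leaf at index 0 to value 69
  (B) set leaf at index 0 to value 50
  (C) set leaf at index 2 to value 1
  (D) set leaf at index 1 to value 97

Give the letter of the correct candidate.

Original leaves: [41, 5, 36, 30, 28, 35]
Target new root: 199
Try each candidate change and compute the resulting root:
Candidate A: set leaf[0] = 69 -> leaves = [69, 5, 36, 30, 28, 35]
  L0: [69, 5, 36, 30, 28, 35]
  L1: h(69,5)=(69*31+5)%997=150 h(36,30)=(36*31+30)%997=149 h(28,35)=(28*31+35)%997=903 -> [150, 149, 903]
  L2: h(150,149)=(150*31+149)%997=811 h(903,903)=(903*31+903)%997=980 -> [811, 980]
  L3: h(811,980)=(811*31+980)%997=199 -> [199]
  root = 199 == target 199  ** MATCH **
Candidate B: set leaf[0] = 50 -> leaves = [50, 5, 36, 30, 28, 35]
  L0: [50, 5, 36, 30, 28, 35]
  L1: h(50,5)=(50*31+5)%997=558 h(36,30)=(36*31+30)%997=149 h(28,35)=(28*31+35)%997=903 -> [558, 149, 903]
  L2: h(558,149)=(558*31+149)%997=498 h(903,903)=(903*31+903)%997=980 -> [498, 980]
  L3: h(498,980)=(498*31+980)%997=466 -> [466]
  root = 466 != target 199
Candidate C: set leaf[2] = 1 -> leaves = [41, 5, 1, 30, 28, 35]
  L0: [41, 5, 1, 30, 28, 35]
  L1: h(41,5)=(41*31+5)%997=279 h(1,30)=(1*31+30)%997=61 h(28,35)=(28*31+35)%997=903 -> [279, 61, 903]
  L2: h(279,61)=(279*31+61)%997=734 h(903,903)=(903*31+903)%997=980 -> [734, 980]
  L3: h(734,980)=(734*31+980)%997=803 -> [803]
  root = 803 != target 199
Candidate D: set leaf[1] = 97 -> leaves = [41, 97, 36, 30, 28, 35]
  L0: [41, 97, 36, 30, 28, 35]
  L1: h(41,97)=(41*31+97)%997=371 h(36,30)=(36*31+30)%997=149 h(28,35)=(28*31+35)%997=903 -> [371, 149, 903]
  L2: h(371,149)=(371*31+149)%997=683 h(903,903)=(903*31+903)%997=980 -> [683, 980]
  L3: h(683,980)=(683*31+980)%997=219 -> [219]
  root = 219 != target 199
Candidate A produces the target root.

Answer: A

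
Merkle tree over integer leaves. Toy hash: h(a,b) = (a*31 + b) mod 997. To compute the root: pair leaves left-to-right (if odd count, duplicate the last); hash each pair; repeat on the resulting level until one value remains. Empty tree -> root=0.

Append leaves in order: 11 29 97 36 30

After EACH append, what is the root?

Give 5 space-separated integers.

After append 11 (leaves=[11]):
  L0: [11]
  root=11
After append 29 (leaves=[11, 29]):
  L0: [11, 29]
  L1: h(11,29)=(11*31+29)%997=370 -> [370]
  root=370
After append 97 (leaves=[11, 29, 97]):
  L0: [11, 29, 97]
  L1: h(11,29)=(11*31+29)%997=370 h(97,97)=(97*31+97)%997=113 -> [370, 113]
  L2: h(370,113)=(370*31+113)%997=616 -> [616]
  root=616
After append 36 (leaves=[11, 29, 97, 36]):
  L0: [11, 29, 97, 36]
  L1: h(11,29)=(11*31+29)%997=370 h(97,36)=(97*31+36)%997=52 -> [370, 52]
  L2: h(370,52)=(370*31+52)%997=555 -> [555]
  root=555
After append 30 (leaves=[11, 29, 97, 36, 30]):
  L0: [11, 29, 97, 36, 30]
  L1: h(11,29)=(11*31+29)%997=370 h(97,36)=(97*31+36)%997=52 h(30,30)=(30*31+30)%997=960 -> [370, 52, 960]
  L2: h(370,52)=(370*31+52)%997=555 h(960,960)=(960*31+960)%997=810 -> [555, 810]
  L3: h(555,810)=(555*31+810)%997=69 -> [69]
  root=69

Answer: 11 370 616 555 69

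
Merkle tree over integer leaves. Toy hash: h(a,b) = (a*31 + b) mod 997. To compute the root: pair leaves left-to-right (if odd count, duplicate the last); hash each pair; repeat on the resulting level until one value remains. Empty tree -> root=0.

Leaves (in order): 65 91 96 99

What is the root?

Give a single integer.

L0: [65, 91, 96, 99]
L1: h(65,91)=(65*31+91)%997=112 h(96,99)=(96*31+99)%997=84 -> [112, 84]
L2: h(112,84)=(112*31+84)%997=565 -> [565]

Answer: 565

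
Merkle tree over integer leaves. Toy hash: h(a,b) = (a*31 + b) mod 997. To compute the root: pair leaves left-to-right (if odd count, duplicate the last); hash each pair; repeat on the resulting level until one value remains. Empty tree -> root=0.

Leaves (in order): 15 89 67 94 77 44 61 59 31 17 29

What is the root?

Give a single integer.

L0: [15, 89, 67, 94, 77, 44, 61, 59, 31, 17, 29]
L1: h(15,89)=(15*31+89)%997=554 h(67,94)=(67*31+94)%997=177 h(77,44)=(77*31+44)%997=437 h(61,59)=(61*31+59)%997=953 h(31,17)=(31*31+17)%997=978 h(29,29)=(29*31+29)%997=928 -> [554, 177, 437, 953, 978, 928]
L2: h(554,177)=(554*31+177)%997=402 h(437,953)=(437*31+953)%997=542 h(978,928)=(978*31+928)%997=339 -> [402, 542, 339]
L3: h(402,542)=(402*31+542)%997=43 h(339,339)=(339*31+339)%997=878 -> [43, 878]
L4: h(43,878)=(43*31+878)%997=217 -> [217]

Answer: 217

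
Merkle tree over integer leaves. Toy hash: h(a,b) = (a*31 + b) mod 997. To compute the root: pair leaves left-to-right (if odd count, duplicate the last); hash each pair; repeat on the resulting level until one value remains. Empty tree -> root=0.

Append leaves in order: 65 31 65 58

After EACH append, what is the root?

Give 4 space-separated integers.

After append 65 (leaves=[65]):
  L0: [65]
  root=65
After append 31 (leaves=[65, 31]):
  L0: [65, 31]
  L1: h(65,31)=(65*31+31)%997=52 -> [52]
  root=52
After append 65 (leaves=[65, 31, 65]):
  L0: [65, 31, 65]
  L1: h(65,31)=(65*31+31)%997=52 h(65,65)=(65*31+65)%997=86 -> [52, 86]
  L2: h(52,86)=(52*31+86)%997=701 -> [701]
  root=701
After append 58 (leaves=[65, 31, 65, 58]):
  L0: [65, 31, 65, 58]
  L1: h(65,31)=(65*31+31)%997=52 h(65,58)=(65*31+58)%997=79 -> [52, 79]
  L2: h(52,79)=(52*31+79)%997=694 -> [694]
  root=694

Answer: 65 52 701 694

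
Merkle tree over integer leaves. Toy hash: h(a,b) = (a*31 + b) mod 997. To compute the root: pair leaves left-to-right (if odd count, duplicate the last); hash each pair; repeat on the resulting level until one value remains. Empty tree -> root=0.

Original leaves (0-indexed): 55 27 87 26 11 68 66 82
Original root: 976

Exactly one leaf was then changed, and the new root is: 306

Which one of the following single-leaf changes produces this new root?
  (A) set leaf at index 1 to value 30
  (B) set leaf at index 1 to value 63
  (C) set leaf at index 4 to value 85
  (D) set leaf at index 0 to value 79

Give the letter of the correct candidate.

Answer: C

Derivation:
Original leaves: [55, 27, 87, 26, 11, 68, 66, 82]
Target new root: 306
Try each candidate change and compute the resulting root:
Candidate A: set leaf[1] = 30 -> leaves = [55, 30, 87, 26, 11, 68, 66, 82]
  L0: [55, 30, 87, 26, 11, 68, 66, 82]
  L1: h(55,30)=(55*31+30)%997=738 h(87,26)=(87*31+26)%997=729 h(11,68)=(11*31+68)%997=409 h(66,82)=(66*31+82)%997=134 -> [738, 729, 409, 134]
  L2: h(738,729)=(738*31+729)%997=676 h(409,134)=(409*31+134)%997=849 -> [676, 849]
  L3: h(676,849)=(676*31+849)%997=868 -> [868]
  root = 868 != target 306
Candidate B: set leaf[1] = 63 -> leaves = [55, 63, 87, 26, 11, 68, 66, 82]
  L0: [55, 63, 87, 26, 11, 68, 66, 82]
  L1: h(55,63)=(55*31+63)%997=771 h(87,26)=(87*31+26)%997=729 h(11,68)=(11*31+68)%997=409 h(66,82)=(66*31+82)%997=134 -> [771, 729, 409, 134]
  L2: h(771,729)=(771*31+729)%997=702 h(409,134)=(409*31+134)%997=849 -> [702, 849]
  L3: h(702,849)=(702*31+849)%997=677 -> [677]
  root = 677 != target 306
Candidate C: set leaf[4] = 85 -> leaves = [55, 27, 87, 26, 85, 68, 66, 82]
  L0: [55, 27, 87, 26, 85, 68, 66, 82]
  L1: h(55,27)=(55*31+27)%997=735 h(87,26)=(87*31+26)%997=729 h(85,68)=(85*31+68)%997=709 h(66,82)=(66*31+82)%997=134 -> [735, 729, 709, 134]
  L2: h(735,729)=(735*31+729)%997=583 h(709,134)=(709*31+134)%997=179 -> [583, 179]
  L3: h(583,179)=(583*31+179)%997=306 -> [306]
  root = 306 == target 306  ** MATCH **
Candidate D: set leaf[0] = 79 -> leaves = [79, 27, 87, 26, 11, 68, 66, 82]
  L0: [79, 27, 87, 26, 11, 68, 66, 82]
  L1: h(79,27)=(79*31+27)%997=482 h(87,26)=(87*31+26)%997=729 h(11,68)=(11*31+68)%997=409 h(66,82)=(66*31+82)%997=134 -> [482, 729, 409, 134]
  L2: h(482,729)=(482*31+729)%997=716 h(409,134)=(409*31+134)%997=849 -> [716, 849]
  L3: h(716,849)=(716*31+849)%997=114 -> [114]
  root = 114 != target 306
Candidate C produces the target root.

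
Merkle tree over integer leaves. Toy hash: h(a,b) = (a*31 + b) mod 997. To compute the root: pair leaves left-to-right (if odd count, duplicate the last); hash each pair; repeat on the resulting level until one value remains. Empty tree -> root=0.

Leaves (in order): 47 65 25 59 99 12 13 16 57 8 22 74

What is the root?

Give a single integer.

L0: [47, 65, 25, 59, 99, 12, 13, 16, 57, 8, 22, 74]
L1: h(47,65)=(47*31+65)%997=525 h(25,59)=(25*31+59)%997=834 h(99,12)=(99*31+12)%997=90 h(13,16)=(13*31+16)%997=419 h(57,8)=(57*31+8)%997=778 h(22,74)=(22*31+74)%997=756 -> [525, 834, 90, 419, 778, 756]
L2: h(525,834)=(525*31+834)%997=160 h(90,419)=(90*31+419)%997=218 h(778,756)=(778*31+756)%997=946 -> [160, 218, 946]
L3: h(160,218)=(160*31+218)%997=193 h(946,946)=(946*31+946)%997=362 -> [193, 362]
L4: h(193,362)=(193*31+362)%997=363 -> [363]

Answer: 363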